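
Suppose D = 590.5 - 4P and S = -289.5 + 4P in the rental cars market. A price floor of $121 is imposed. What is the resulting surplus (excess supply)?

Equilibrium price would be P* = 110, so the floor at 121 binds.
At P = 121: D = 106.5, S = 194.5.
Surplus = 194.5 − 106.5 = 88.

Surplus = 88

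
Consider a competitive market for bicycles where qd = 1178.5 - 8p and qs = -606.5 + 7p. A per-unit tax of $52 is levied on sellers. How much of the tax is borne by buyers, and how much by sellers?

Buyers bear 364/15, sellers bear 416/15

Pre-tax equilibrium: p* = 119, q* = 226.5.
Tax on sellers shifts supply to qs = -606.5 + 7(p − 52) = -970.5 + 7p.
1178.5 - 8p = -970.5 + 7p gives buyer price pb = 2149/15; sellers receive ps = 2149/15 − 52 = 1369/15.
New quantity: q = 1178.5 − 8(2149/15) = 971/30.
Buyer burden = 2149/15 − 119 = 364/15; seller burden = 119 − 1369/15 = 416/15.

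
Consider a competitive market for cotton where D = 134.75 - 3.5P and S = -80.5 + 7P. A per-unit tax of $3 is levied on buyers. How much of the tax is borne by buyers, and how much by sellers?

Pre-tax equilibrium: P* = 20.5, Q* = 63.
Tax on buyers shifts demand to D = 134.75 − 3.5(P + 3) = 124.25 - 3.5P.
124.25 - 3.5P = -80.5 + 7P gives seller price Ps = 19.5; buyers pay Pb = 19.5 + 3 = 22.5.
New quantity: Q = 134.75 − 3.5(22.5) = 56.
Buyer burden = 22.5 − 20.5 = 2; seller burden = 20.5 − 19.5 = 1.

Buyers bear $2, sellers bear $1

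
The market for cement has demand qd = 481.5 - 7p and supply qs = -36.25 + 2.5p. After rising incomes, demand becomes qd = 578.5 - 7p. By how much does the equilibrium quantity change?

Original equilibrium: p* = 54.5, q* = 100.
New equilibrium: 578.5 - 7p = -36.25 + 2.5p, so 614.75 = 9.5p and p' = 2459/38; q' = 578.5 − 7(2459/38) = 2385/19.
Change in quantity: 2385/19 − 100 = 485/19.

Δq = 485/19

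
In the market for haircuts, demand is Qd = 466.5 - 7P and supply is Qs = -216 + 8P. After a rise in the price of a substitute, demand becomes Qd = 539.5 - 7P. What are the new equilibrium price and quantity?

Original equilibrium: P* = 45.5, Q* = 148.
New equilibrium: 539.5 - 7P = -216 + 8P, so 755.5 = 15P and P' = 1511/30; Q' = 539.5 − 7(1511/30) = 2804/15.

P' = 1511/30, Q' = 2804/15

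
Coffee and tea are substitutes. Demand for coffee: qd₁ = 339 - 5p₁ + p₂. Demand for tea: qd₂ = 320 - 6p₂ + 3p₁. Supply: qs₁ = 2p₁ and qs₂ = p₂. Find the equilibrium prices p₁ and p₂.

p₁ = 2693/46, p₂ = 3257/46

Market 1: 339 - 5p₁ + p₂ = 2p₁ → 7p₁ - p₂ = 339.
Market 2: 7p₂ - 3p₁ = 320.
Eliminating p₂: 7×(1) + 1×(2) gives 46p₁ = 2693, so p₁ = 2693/46.
Back-substitute into (2): p₂ = (320 + 3×2693/46) / 7 = 3257/46.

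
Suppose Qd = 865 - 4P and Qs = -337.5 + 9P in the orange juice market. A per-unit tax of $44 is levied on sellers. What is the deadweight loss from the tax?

Pre-tax equilibrium: P* = 92.5, Q* = 495.
Tax on sellers shifts supply to Qs = -337.5 + 9(P − 44) = -733.5 + 9P.
865 - 4P = -733.5 + 9P gives buyer price Pb = 3197/26; sellers receive Ps = 3197/26 − 44 = 2053/26.
New quantity: Q = 865 − 4(3197/26) = 4851/13.
DWL = ½ × 44 × (495 − 4851/13) = 34848/13.

Deadweight loss = 34848/13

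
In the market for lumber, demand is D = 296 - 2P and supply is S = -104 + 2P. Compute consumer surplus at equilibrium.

Equilibrium: 296 - 2P = -104 + 2P gives P* = 100, Q* = 96.
Demand choke price (D = 0): P = 148.
CS = ½(148 − 100)(96) = 2304.

Consumer surplus = 2304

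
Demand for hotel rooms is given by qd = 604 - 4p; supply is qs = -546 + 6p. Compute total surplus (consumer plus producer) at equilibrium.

Total surplus = 4320

Equilibrium: 604 - 4p = -546 + 6p gives p* = 115, q* = 144.
Demand choke price: p = 151; supply starts at p = 91.
CS = ½(151 − 115)(144) = 2592; PS = ½(115 − 91)(144) = 1728.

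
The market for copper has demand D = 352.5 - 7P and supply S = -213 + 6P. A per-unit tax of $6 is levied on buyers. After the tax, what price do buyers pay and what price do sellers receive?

Buyers pay 1203/26, sellers receive 1047/26

Pre-tax equilibrium: P* = 43.5, Q* = 48.
Tax on buyers shifts demand to D = 352.5 − 7(P + 6) = 310.5 - 7P.
310.5 - 7P = -213 + 6P gives seller price Ps = 1047/26; buyers pay Pb = 1047/26 + 6 = 1203/26.
New quantity: Q = 352.5 − 7(1203/26) = 372/13.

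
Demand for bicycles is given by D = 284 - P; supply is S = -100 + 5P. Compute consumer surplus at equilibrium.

Consumer surplus = 24200

Equilibrium: 284 - P = -100 + 5P gives P* = 64, Q* = 220.
Demand choke price (D = 0): P = 284.
CS = ½(284 − 64)(220) = 24200.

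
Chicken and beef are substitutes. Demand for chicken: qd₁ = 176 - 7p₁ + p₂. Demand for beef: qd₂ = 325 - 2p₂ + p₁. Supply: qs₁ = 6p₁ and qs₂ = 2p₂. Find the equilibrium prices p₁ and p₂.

Market 1: 176 - 7p₁ + p₂ = 6p₁ → 13p₁ - p₂ = 176.
Market 2: 4p₂ - p₁ = 325.
Eliminating p₂: 4×(1) + 1×(2) gives 51p₁ = 1029, so p₁ = 343/17.
Back-substitute into (2): p₂ = (325 + 1×343/17) / 4 = 1467/17.

p₁ = 343/17, p₂ = 1467/17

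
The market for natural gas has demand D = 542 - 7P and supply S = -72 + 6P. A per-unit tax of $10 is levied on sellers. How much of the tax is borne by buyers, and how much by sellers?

Pre-tax equilibrium: P* = 614/13, Q* = 2748/13.
Tax on sellers shifts supply to S = -72 + 6(P − 10) = -132 + 6P.
542 - 7P = -132 + 6P gives buyer price Pb = 674/13; sellers receive Ps = 674/13 − 10 = 544/13.
New quantity: Q = 542 − 7(674/13) = 2328/13.
Buyer burden = 674/13 − 614/13 = 60/13; seller burden = 614/13 − 544/13 = 70/13.

Buyers bear 60/13, sellers bear 70/13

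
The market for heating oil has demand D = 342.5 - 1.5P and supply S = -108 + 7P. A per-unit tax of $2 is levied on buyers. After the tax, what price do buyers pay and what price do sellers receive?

Buyers pay 929/17, sellers receive 895/17

Pre-tax equilibrium: P* = 53, Q* = 263.
Tax on buyers shifts demand to D = 342.5 − 1.5(P + 2) = 339.5 - 1.5P.
339.5 - 1.5P = -108 + 7P gives seller price Ps = 895/17; buyers pay Pb = 895/17 + 2 = 929/17.
New quantity: Q = 342.5 − 1.5(929/17) = 4429/17.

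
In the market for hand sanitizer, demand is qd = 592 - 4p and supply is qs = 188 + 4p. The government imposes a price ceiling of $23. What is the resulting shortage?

Equilibrium price would be p* = 50.5, so the ceiling at 23 binds.
At p = 23: qd = 592 − 4(23) = 500, qs = 188 + 4(23) = 280.
Shortage = 500 − 280 = 220.

Shortage = 220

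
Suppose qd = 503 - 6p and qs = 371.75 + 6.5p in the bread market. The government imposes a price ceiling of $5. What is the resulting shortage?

Equilibrium price would be p* = 10.5, so the ceiling at 5 binds.
At p = 5: qd = 503 − 6(5) = 473, qs = 371.75 + 6.5(5) = 404.25.
Shortage = 473 − 404.25 = 68.75.

Shortage = 68.75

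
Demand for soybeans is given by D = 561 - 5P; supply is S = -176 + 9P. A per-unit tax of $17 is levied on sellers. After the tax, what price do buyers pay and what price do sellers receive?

Pre-tax equilibrium: P* = 737/14, Q* = 4169/14.
Tax on sellers shifts supply to S = -176 + 9(P − 17) = -329 + 9P.
561 - 5P = -329 + 9P gives buyer price Pb = 445/7; sellers receive Ps = 445/7 − 17 = 326/7.
New quantity: Q = 561 − 5(445/7) = 1702/7.

Buyers pay 445/7, sellers receive 326/7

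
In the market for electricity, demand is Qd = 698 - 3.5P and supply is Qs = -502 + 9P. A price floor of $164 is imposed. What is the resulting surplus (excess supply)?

Surplus = 850

Equilibrium price would be P* = 96, so the floor at 164 binds.
At P = 164: Qd = 124, Qs = 974.
Surplus = 974 − 124 = 850.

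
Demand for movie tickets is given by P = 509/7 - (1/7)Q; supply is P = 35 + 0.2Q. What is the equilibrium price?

Set the two price expressions equal: 509/7 - (1/7)Q = 35 + 0.2Q.
264/7 = (12/35)Q, so Q* = 110.
P* = 509/7 − (1/7)(110) = 57.

P* = 57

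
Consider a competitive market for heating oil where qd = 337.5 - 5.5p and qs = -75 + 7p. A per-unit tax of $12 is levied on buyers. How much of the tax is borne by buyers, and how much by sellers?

Buyers bear $6.72, sellers bear $5.28

Pre-tax equilibrium: p* = 33, q* = 156.
Tax on buyers shifts demand to qd = 337.5 − 5.5(p + 12) = 271.5 - 5.5p.
271.5 - 5.5p = -75 + 7p gives seller price ps = 27.72; buyers pay pb = 27.72 + 12 = 39.72.
New quantity: q = 337.5 − 5.5(39.72) = 119.04.
Buyer burden = 39.72 − 33 = 6.72; seller burden = 33 − 27.72 = 5.28.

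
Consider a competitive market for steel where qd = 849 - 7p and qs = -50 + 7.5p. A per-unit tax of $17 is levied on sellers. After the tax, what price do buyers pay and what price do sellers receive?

Pre-tax equilibrium: p* = 62, q* = 415.
Tax on sellers shifts supply to qs = -50 + 7.5(p − 17) = -177.5 + 7.5p.
849 - 7p = -177.5 + 7.5p gives buyer price pb = 2053/29; sellers receive ps = 2053/29 − 17 = 1560/29.
New quantity: q = 849 − 7(2053/29) = 10250/29.

Buyers pay 2053/29, sellers receive 1560/29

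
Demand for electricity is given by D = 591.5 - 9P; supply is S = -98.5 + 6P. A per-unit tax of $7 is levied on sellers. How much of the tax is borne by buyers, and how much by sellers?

Buyers bear $2.8, sellers bear $4.2

Pre-tax equilibrium: P* = 46, Q* = 177.5.
Tax on sellers shifts supply to S = -98.5 + 6(P − 7) = -140.5 + 6P.
591.5 - 9P = -140.5 + 6P gives buyer price Pb = 48.8; sellers receive Ps = 48.8 − 7 = 41.8.
New quantity: Q = 591.5 − 9(48.8) = 152.3.
Buyer burden = 48.8 − 46 = 2.8; seller burden = 46 − 41.8 = 4.2.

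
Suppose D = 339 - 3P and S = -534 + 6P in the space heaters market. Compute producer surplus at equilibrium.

Equilibrium: 339 - 3P = -534 + 6P gives P* = 97, Q* = 48.
Supply starts at P = 89 (where S = 0).
PS = ½(97 − 89)(48) = 192.

Producer surplus = 192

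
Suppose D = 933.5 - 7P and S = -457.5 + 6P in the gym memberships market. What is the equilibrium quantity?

Set D = S: 933.5 - 7P = -457.5 + 6P.
1391 = 13P, so P* = 107.
Q* = 933.5 − 7(107) = 184.5.

Q* = 184.5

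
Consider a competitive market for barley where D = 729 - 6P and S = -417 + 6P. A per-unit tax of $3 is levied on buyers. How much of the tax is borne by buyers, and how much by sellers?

Pre-tax equilibrium: P* = 95.5, Q* = 156.
Tax on buyers shifts demand to D = 729 − 6(P + 3) = 711 - 6P.
711 - 6P = -417 + 6P gives seller price Ps = 94; buyers pay Pb = 94 + 3 = 97.
New quantity: Q = 729 − 6(97) = 147.
Buyer burden = 97 − 95.5 = 1.5; seller burden = 95.5 − 94 = 1.5.

Buyers bear $1.5, sellers bear $1.5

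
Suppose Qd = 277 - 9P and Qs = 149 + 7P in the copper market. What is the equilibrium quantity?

Set Qd = Qs: 277 - 9P = 149 + 7P.
128 = 16P, so P* = 8.
Q* = 277 − 9(8) = 205.

Q* = 205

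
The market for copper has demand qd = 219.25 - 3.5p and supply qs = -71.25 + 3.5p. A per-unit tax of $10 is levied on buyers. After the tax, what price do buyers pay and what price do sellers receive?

Pre-tax equilibrium: p* = 41.5, q* = 74.
Tax on buyers shifts demand to qd = 219.25 − 3.5(p + 10) = 184.25 - 3.5p.
184.25 - 3.5p = -71.25 + 3.5p gives seller price ps = 36.5; buyers pay pb = 36.5 + 10 = 46.5.
New quantity: q = 219.25 − 3.5(46.5) = 56.5.

Buyers pay $46.5, sellers receive $36.5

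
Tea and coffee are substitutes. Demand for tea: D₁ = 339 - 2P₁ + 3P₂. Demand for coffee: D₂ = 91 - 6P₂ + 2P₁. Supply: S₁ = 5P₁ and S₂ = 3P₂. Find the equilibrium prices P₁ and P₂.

P₁ = 1108/19, P₂ = 1315/57

Market 1: 339 - 2P₁ + 3P₂ = 5P₁ → 7P₁ - 3P₂ = 339.
Market 2: 9P₂ - 2P₁ = 91.
Eliminating P₂: 9×(1) + 3×(2) gives 57P₁ = 3324, so P₁ = 1108/19.
Back-substitute into (2): P₂ = (91 + 2×1108/19) / 9 = 1315/57.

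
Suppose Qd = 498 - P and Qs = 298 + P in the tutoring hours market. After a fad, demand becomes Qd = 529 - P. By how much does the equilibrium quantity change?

Original equilibrium: P* = 100, Q* = 398.
New equilibrium: 529 - P = 298 + P, so 231 = 2P and P' = 115.5; Q' = 529 − 1(115.5) = 413.5.
Change in quantity: 413.5 − 398 = 15.5.

ΔQ = 15.5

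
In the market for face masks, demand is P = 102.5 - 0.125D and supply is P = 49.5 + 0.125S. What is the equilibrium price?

Set the two price expressions equal: 102.5 - 0.125Q = 49.5 + 0.125Q.
53 = 0.25Q, so Q* = 212.
P* = 102.5 − (0.125)(212) = 76.

P* = 76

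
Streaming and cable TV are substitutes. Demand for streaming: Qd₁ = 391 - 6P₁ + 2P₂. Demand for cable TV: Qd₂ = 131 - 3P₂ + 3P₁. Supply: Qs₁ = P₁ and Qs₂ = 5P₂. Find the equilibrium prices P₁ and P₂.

P₁ = 67.8, P₂ = 41.8

Market 1: 391 - 6P₁ + 2P₂ = P₁ → 7P₁ - 2P₂ = 391.
Market 2: 8P₂ - 3P₁ = 131.
Eliminating P₂: 8×(1) + 2×(2) gives 50P₁ = 3390, so P₁ = 67.8.
Back-substitute into (2): P₂ = (131 + 3×67.8) / 8 = 41.8.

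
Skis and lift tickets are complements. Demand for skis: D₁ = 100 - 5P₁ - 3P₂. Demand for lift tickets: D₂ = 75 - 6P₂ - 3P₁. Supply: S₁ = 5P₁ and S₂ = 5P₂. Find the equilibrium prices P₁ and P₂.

Market 1: 100 - 5P₁ - 3P₂ = 5P₁ → 10P₁ + 3P₂ = 100.
Market 2: 11P₂ + 3P₁ = 75.
Eliminating P₂: 11×(1) − 3×(2) gives 101P₁ = 875, so P₁ = 875/101.
Back-substitute into (2): P₂ = (75 − 3×875/101) / 11 = 450/101.

P₁ = 875/101, P₂ = 450/101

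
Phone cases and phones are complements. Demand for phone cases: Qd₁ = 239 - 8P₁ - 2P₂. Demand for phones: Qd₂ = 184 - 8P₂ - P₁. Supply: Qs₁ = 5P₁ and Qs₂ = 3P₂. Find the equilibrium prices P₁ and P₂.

P₁ = 2261/141, P₂ = 2153/141

Market 1: 239 - 8P₁ - 2P₂ = 5P₁ → 13P₁ + 2P₂ = 239.
Market 2: 11P₂ + P₁ = 184.
Eliminating P₂: 11×(1) − 2×(2) gives 141P₁ = 2261, so P₁ = 2261/141.
Back-substitute into (2): P₂ = (184 − 1×2261/141) / 11 = 2153/141.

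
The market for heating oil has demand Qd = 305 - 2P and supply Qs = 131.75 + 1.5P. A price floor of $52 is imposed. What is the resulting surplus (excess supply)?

Surplus = 8.75

Equilibrium price would be P* = 49.5, so the floor at 52 binds.
At P = 52: Qd = 201, Qs = 209.75.
Surplus = 209.75 − 201 = 8.75.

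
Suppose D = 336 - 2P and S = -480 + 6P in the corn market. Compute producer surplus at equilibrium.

Equilibrium: 336 - 2P = -480 + 6P gives P* = 102, Q* = 132.
Supply starts at P = 80 (where S = 0).
PS = ½(102 − 80)(132) = 1452.

Producer surplus = 1452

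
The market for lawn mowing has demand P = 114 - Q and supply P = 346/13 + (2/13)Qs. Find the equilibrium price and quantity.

P* = 574/15, Q* = 1136/15

Set the two price expressions equal: 114 - Q = 346/13 + (2/13)Q.
1136/13 = (15/13)Q, so Q* = 1136/15.
P* = 114 − (1)(1136/15) = 574/15.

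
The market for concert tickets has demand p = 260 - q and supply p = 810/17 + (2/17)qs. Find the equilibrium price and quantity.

Set the two price expressions equal: 260 - q = 810/17 + (2/17)q.
3610/17 = (19/17)q, so q* = 190.
p* = 260 − (1)(190) = 70.

p* = 70, q* = 190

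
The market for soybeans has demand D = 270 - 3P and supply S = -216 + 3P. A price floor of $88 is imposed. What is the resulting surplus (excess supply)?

Surplus = 42

Equilibrium price would be P* = 81, so the floor at 88 binds.
At P = 88: D = 6, S = 48.
Surplus = 48 − 6 = 42.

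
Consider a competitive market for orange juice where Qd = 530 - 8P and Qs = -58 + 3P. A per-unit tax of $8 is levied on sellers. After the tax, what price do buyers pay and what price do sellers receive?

Pre-tax equilibrium: P* = 588/11, Q* = 1126/11.
Tax on sellers shifts supply to Qs = -58 + 3(P − 8) = -82 + 3P.
530 - 8P = -82 + 3P gives buyer price Pb = 612/11; sellers receive Ps = 612/11 − 8 = 524/11.
New quantity: Q = 530 − 8(612/11) = 934/11.

Buyers pay 612/11, sellers receive 524/11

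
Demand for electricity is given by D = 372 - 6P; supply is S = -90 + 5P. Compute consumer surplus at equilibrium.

Consumer surplus = 1200

Equilibrium: 372 - 6P = -90 + 5P gives P* = 42, Q* = 120.
Demand choke price (D = 0): P = 62.
CS = ½(62 − 42)(120) = 1200.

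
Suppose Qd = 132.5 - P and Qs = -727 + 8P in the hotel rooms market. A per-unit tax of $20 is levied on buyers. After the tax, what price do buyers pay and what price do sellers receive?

Pre-tax equilibrium: P* = 95.5, Q* = 37.
Tax on buyers shifts demand to Qd = 132.5 − 1(P + 20) = 112.5 - P.
112.5 - P = -727 + 8P gives seller price Ps = 1679/18; buyers pay Pb = 1679/18 + 20 = 2039/18.
New quantity: Q = 132.5 − 1(2039/18) = 173/9.

Buyers pay 2039/18, sellers receive 1679/18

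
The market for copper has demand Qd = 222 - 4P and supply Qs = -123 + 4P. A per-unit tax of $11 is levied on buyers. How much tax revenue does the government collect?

Pre-tax equilibrium: P* = 43.125, Q* = 49.5.
Tax on buyers shifts demand to Qd = 222 − 4(P + 11) = 178 - 4P.
178 - 4P = -123 + 4P gives seller price Ps = 37.625; buyers pay Pb = 37.625 + 11 = 48.625.
New quantity: Q = 222 − 4(48.625) = 27.5.
Revenue = 11 × 27.5 = 302.5.

Tax revenue = 302.5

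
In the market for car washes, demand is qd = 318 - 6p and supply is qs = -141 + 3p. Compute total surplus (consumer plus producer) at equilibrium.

Total surplus = 36

Equilibrium: 318 - 6p = -141 + 3p gives p* = 51, q* = 12.
Demand choke price: p = 53; supply starts at p = 47.
CS = ½(53 − 51)(12) = 12; PS = ½(51 − 47)(12) = 24.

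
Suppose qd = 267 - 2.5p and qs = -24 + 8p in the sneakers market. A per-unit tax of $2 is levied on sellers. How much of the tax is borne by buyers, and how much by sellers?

Pre-tax equilibrium: p* = 194/7, q* = 1384/7.
Tax on sellers shifts supply to qs = -24 + 8(p − 2) = -40 + 8p.
267 - 2.5p = -40 + 8p gives buyer price pb = 614/21; sellers receive ps = 614/21 − 2 = 572/21.
New quantity: q = 267 − 2.5(614/21) = 4072/21.
Buyer burden = 614/21 − 194/7 = 32/21; seller burden = 194/7 − 572/21 = 10/21.

Buyers bear 32/21, sellers bear 10/21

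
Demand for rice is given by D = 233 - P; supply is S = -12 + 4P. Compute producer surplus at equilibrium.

Equilibrium: 233 - P = -12 + 4P gives P* = 49, Q* = 184.
Supply starts at P = 3 (where S = 0).
PS = ½(49 − 3)(184) = 4232.

Producer surplus = 4232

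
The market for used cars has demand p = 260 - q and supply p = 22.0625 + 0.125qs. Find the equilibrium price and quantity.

Set the two price expressions equal: 260 - q = 22.0625 + 0.125q.
237.9375 = 1.125q, so q* = 211.5.
p* = 260 − (1)(211.5) = 48.5.

p* = 48.5, q* = 211.5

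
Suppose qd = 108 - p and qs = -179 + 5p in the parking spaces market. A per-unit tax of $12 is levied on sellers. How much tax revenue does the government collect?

Pre-tax equilibrium: p* = 287/6, q* = 361/6.
Tax on sellers shifts supply to qs = -179 + 5(p − 12) = -239 + 5p.
108 - p = -239 + 5p gives buyer price pb = 347/6; sellers receive ps = 347/6 − 12 = 275/6.
New quantity: q = 108 − 1(347/6) = 301/6.
Revenue = 12 × 301/6 = 602.

Tax revenue = 602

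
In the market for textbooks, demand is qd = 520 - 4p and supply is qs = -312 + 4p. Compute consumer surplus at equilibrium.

Equilibrium: 520 - 4p = -312 + 4p gives p* = 104, q* = 104.
Demand choke price (qd = 0): p = 130.
CS = ½(130 − 104)(104) = 1352.

Consumer surplus = 1352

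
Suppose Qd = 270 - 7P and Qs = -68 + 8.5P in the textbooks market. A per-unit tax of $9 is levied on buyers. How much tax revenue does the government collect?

Tax revenue = 23103/31

Pre-tax equilibrium: P* = 676/31, Q* = 3638/31.
Tax on buyers shifts demand to Qd = 270 − 7(P + 9) = 207 - 7P.
207 - 7P = -68 + 8.5P gives seller price Ps = 550/31; buyers pay Pb = 550/31 + 9 = 829/31.
New quantity: Q = 270 − 7(829/31) = 2567/31.
Revenue = 9 × 2567/31 = 23103/31.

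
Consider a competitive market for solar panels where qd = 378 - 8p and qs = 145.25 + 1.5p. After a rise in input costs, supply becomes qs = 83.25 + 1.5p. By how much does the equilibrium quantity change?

Δq = -992/19

Original equilibrium: p* = 24.5, q* = 182.
New equilibrium: 378 - 8p = 83.25 + 1.5p, so 294.75 = 9.5p and p' = 1179/38; q' = 378 − 8(1179/38) = 2466/19.
Change in quantity: 2466/19 − 182 = -992/19.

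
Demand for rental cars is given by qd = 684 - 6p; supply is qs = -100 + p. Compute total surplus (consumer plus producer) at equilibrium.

Total surplus = 84

Equilibrium: 684 - 6p = -100 + p gives p* = 112, q* = 12.
Demand choke price: p = 114; supply starts at p = 100.
CS = ½(114 − 112)(12) = 12; PS = ½(112 − 100)(12) = 72.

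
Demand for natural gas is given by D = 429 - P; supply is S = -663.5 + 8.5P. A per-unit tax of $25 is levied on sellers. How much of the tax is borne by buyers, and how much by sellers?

Buyers bear 425/19, sellers bear 50/19

Pre-tax equilibrium: P* = 115, Q* = 314.
Tax on sellers shifts supply to S = -663.5 + 8.5(P − 25) = -876 + 8.5P.
429 - P = -876 + 8.5P gives buyer price Pb = 2610/19; sellers receive Ps = 2610/19 − 25 = 2135/19.
New quantity: Q = 429 − 1(2610/19) = 5541/19.
Buyer burden = 2610/19 − 115 = 425/19; seller burden = 115 − 2135/19 = 50/19.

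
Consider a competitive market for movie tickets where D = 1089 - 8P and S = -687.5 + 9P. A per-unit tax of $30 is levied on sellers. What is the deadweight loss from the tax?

Pre-tax equilibrium: P* = 104.5, Q* = 253.
Tax on sellers shifts supply to S = -687.5 + 9(P − 30) = -957.5 + 9P.
1089 - 8P = -957.5 + 9P gives buyer price Pb = 4093/34; sellers receive Ps = 4093/34 − 30 = 3073/34.
New quantity: Q = 1089 − 8(4093/34) = 2141/17.
DWL = ½ × 30 × (253 − 2141/17) = 32400/17.

Deadweight loss = 32400/17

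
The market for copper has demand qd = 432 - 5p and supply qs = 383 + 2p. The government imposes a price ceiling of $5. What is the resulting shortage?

Equilibrium price would be p* = 7, so the ceiling at 5 binds.
At p = 5: qd = 432 − 5(5) = 407, qs = 383 + 2(5) = 393.
Shortage = 407 − 393 = 14.

Shortage = 14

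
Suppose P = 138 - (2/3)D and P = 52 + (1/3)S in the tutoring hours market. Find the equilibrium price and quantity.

P* = 242/3, Q* = 86

Set the two price expressions equal: 138 - (2/3)Q = 52 + (1/3)Q.
86 = Q, so Q* = 86.
P* = 138 − (2/3)(86) = 242/3.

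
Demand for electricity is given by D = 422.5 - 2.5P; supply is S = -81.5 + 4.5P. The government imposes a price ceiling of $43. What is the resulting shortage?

Equilibrium price would be P* = 72, so the ceiling at 43 binds.
At P = 43: D = 422.5 − 2.5(43) = 315, S = -81.5 + 4.5(43) = 112.
Shortage = 315 − 112 = 203.

Shortage = 203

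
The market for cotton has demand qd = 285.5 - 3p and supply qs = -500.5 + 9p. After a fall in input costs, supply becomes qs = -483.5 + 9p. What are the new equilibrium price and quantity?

Original equilibrium: p* = 65.5, q* = 89.
New equilibrium: 285.5 - 3p = -483.5 + 9p, so 769 = 12p and p' = 769/12; q' = 285.5 − 3(769/12) = 93.25.

p' = 769/12, q' = 93.25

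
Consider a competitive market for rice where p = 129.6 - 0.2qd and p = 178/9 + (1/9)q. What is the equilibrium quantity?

q* = 353

Set the two price expressions equal: 129.6 - 0.2q = 178/9 + (1/9)q.
4942/45 = (14/45)q, so q* = 353.
p* = 129.6 − (0.2)(353) = 59.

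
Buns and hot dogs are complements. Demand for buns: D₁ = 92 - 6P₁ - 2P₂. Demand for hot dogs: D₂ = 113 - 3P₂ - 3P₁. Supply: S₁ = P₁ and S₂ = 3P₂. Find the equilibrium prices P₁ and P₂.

Market 1: 92 - 6P₁ - 2P₂ = P₁ → 7P₁ + 2P₂ = 92.
Market 2: 6P₂ + 3P₁ = 113.
Eliminating P₂: 6×(1) − 2×(2) gives 36P₁ = 326, so P₁ = 163/18.
Back-substitute into (2): P₂ = (113 − 3×163/18) / 6 = 515/36.

P₁ = 163/18, P₂ = 515/36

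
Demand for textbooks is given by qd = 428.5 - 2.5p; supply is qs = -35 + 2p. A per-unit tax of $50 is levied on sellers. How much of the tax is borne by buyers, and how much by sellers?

Pre-tax equilibrium: p* = 103, q* = 171.
Tax on sellers shifts supply to qs = -35 + 2(p − 50) = -135 + 2p.
428.5 - 2.5p = -135 + 2p gives buyer price pb = 1127/9; sellers receive ps = 1127/9 − 50 = 677/9.
New quantity: q = 428.5 − 2.5(1127/9) = 1039/9.
Buyer burden = 1127/9 − 103 = 200/9; seller burden = 103 − 677/9 = 250/9.

Buyers bear 200/9, sellers bear 250/9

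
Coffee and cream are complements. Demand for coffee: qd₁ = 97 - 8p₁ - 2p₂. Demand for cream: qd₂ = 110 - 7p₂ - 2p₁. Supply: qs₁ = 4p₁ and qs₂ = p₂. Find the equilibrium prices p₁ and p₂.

p₁ = 139/23, p₂ = 563/46

Market 1: 97 - 8p₁ - 2p₂ = 4p₁ → 12p₁ + 2p₂ = 97.
Market 2: 8p₂ + 2p₁ = 110.
Eliminating p₂: 8×(1) − 2×(2) gives 92p₁ = 556, so p₁ = 139/23.
Back-substitute into (2): p₂ = (110 − 2×139/23) / 8 = 563/46.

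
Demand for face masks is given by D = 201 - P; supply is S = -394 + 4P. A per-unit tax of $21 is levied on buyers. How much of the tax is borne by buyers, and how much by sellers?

Pre-tax equilibrium: P* = 119, Q* = 82.
Tax on buyers shifts demand to D = 201 − 1(P + 21) = 180 - P.
180 - P = -394 + 4P gives seller price Ps = 114.8; buyers pay Pb = 114.8 + 21 = 135.8.
New quantity: Q = 201 − 1(135.8) = 65.2.
Buyer burden = 135.8 − 119 = 16.8; seller burden = 119 − 114.8 = 4.2.

Buyers bear $16.8, sellers bear $4.2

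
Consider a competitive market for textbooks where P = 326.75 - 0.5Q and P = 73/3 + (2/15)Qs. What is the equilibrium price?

Set the two price expressions equal: 326.75 - 0.5Q = 73/3 + (2/15)Q.
3629/12 = (19/30)Q, so Q* = 477.5.
P* = 326.75 − (0.5)(477.5) = 88.

P* = 88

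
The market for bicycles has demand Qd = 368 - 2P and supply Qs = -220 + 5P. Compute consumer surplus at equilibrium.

Consumer surplus = 10000

Equilibrium: 368 - 2P = -220 + 5P gives P* = 84, Q* = 200.
Demand choke price (Qd = 0): P = 184.
CS = ½(184 − 84)(200) = 10000.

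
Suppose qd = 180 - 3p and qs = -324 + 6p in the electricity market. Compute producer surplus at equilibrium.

Producer surplus = 12

Equilibrium: 180 - 3p = -324 + 6p gives p* = 56, q* = 12.
Supply starts at p = 54 (where qs = 0).
PS = ½(56 − 54)(12) = 12.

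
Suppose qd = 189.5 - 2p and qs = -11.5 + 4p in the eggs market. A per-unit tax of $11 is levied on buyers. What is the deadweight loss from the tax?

Pre-tax equilibrium: p* = 33.5, q* = 122.5.
Tax on buyers shifts demand to qd = 189.5 − 2(p + 11) = 167.5 - 2p.
167.5 - 2p = -11.5 + 4p gives seller price ps = 179/6; buyers pay pb = 179/6 + 11 = 245/6.
New quantity: q = 189.5 − 2(245/6) = 647/6.
DWL = ½ × 11 × (122.5 − 647/6) = 242/3.

Deadweight loss = 242/3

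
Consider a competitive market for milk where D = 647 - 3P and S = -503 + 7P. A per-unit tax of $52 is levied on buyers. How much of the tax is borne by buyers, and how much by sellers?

Buyers bear $36.4, sellers bear $15.6

Pre-tax equilibrium: P* = 115, Q* = 302.
Tax on buyers shifts demand to D = 647 − 3(P + 52) = 491 - 3P.
491 - 3P = -503 + 7P gives seller price Ps = 99.4; buyers pay Pb = 99.4 + 52 = 151.4.
New quantity: Q = 647 − 3(151.4) = 192.8.
Buyer burden = 151.4 − 115 = 36.4; seller burden = 115 − 99.4 = 15.6.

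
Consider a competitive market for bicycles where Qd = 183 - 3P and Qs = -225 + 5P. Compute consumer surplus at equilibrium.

Equilibrium: 183 - 3P = -225 + 5P gives P* = 51, Q* = 30.
Demand choke price (Qd = 0): P = 61.
CS = ½(61 − 51)(30) = 150.

Consumer surplus = 150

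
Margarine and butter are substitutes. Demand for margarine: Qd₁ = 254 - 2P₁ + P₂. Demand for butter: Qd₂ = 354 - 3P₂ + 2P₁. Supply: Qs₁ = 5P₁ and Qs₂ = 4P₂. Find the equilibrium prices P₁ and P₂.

P₁ = 2132/47, P₂ = 2986/47

Market 1: 254 - 2P₁ + P₂ = 5P₁ → 7P₁ - P₂ = 254.
Market 2: 7P₂ - 2P₁ = 354.
Eliminating P₂: 7×(1) + 1×(2) gives 47P₁ = 2132, so P₁ = 2132/47.
Back-substitute into (2): P₂ = (354 + 2×2132/47) / 7 = 2986/47.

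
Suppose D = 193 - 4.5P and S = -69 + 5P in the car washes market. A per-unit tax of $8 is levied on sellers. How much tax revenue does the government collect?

Tax revenue = 7592/19

Pre-tax equilibrium: P* = 524/19, Q* = 1309/19.
Tax on sellers shifts supply to S = -69 + 5(P − 8) = -109 + 5P.
193 - 4.5P = -109 + 5P gives buyer price Pb = 604/19; sellers receive Ps = 604/19 − 8 = 452/19.
New quantity: Q = 193 − 4.5(604/19) = 949/19.
Revenue = 8 × 949/19 = 7592/19.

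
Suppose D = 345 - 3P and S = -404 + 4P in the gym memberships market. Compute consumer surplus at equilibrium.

Consumer surplus = 96

Equilibrium: 345 - 3P = -404 + 4P gives P* = 107, Q* = 24.
Demand choke price (D = 0): P = 115.
CS = ½(115 − 107)(24) = 96.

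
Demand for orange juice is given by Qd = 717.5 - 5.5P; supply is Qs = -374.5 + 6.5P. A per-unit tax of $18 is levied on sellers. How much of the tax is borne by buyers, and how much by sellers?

Pre-tax equilibrium: P* = 91, Q* = 217.
Tax on sellers shifts supply to Qs = -374.5 + 6.5(P − 18) = -491.5 + 6.5P.
717.5 - 5.5P = -491.5 + 6.5P gives buyer price Pb = 100.75; sellers receive Ps = 100.75 − 18 = 82.75.
New quantity: Q = 717.5 − 5.5(100.75) = 163.375.
Buyer burden = 100.75 − 91 = 9.75; seller burden = 91 − 82.75 = 8.25.

Buyers bear $9.75, sellers bear $8.25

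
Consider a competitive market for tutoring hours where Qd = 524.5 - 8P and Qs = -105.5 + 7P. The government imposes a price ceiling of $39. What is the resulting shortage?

Shortage = 45

Equilibrium price would be P* = 42, so the ceiling at 39 binds.
At P = 39: Qd = 524.5 − 8(39) = 212.5, Qs = -105.5 + 7(39) = 167.5.
Shortage = 212.5 − 167.5 = 45.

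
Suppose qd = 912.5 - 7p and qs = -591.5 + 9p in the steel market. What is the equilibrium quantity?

Set qd = qs: 912.5 - 7p = -591.5 + 9p.
1504 = 16p, so p* = 94.
q* = 912.5 − 7(94) = 254.5.

q* = 254.5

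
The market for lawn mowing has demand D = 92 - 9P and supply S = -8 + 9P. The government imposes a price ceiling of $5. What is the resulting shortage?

Shortage = 10

Equilibrium price would be P* = 50/9, so the ceiling at 5 binds.
At P = 5: D = 92 − 9(5) = 47, S = -8 + 9(5) = 37.
Shortage = 47 − 37 = 10.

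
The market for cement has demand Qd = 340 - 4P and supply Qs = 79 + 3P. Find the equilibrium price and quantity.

P* = 261/7, Q* = 1336/7

Set Qd = Qs: 340 - 4P = 79 + 3P.
261 = 7P, so P* = 261/7.
Q* = 340 − 4(261/7) = 1336/7.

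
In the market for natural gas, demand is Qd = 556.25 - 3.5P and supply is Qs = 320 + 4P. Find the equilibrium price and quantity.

Set Qd = Qs: 556.25 - 3.5P = 320 + 4P.
236.25 = 7.5P, so P* = 31.5.
Q* = 556.25 − 3.5(31.5) = 446.

P* = 31.5, Q* = 446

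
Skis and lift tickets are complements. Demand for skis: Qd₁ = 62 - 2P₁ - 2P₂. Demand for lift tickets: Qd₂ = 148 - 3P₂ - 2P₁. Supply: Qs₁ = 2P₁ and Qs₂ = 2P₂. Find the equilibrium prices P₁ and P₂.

P₁ = 0.875, P₂ = 29.25

Market 1: 62 - 2P₁ - 2P₂ = 2P₁ → 4P₁ + 2P₂ = 62.
Market 2: 5P₂ + 2P₁ = 148.
Eliminating P₂: 5×(1) − 2×(2) gives 16P₁ = 14, so P₁ = 0.875.
Back-substitute into (2): P₂ = (148 − 2×0.875) / 5 = 29.25.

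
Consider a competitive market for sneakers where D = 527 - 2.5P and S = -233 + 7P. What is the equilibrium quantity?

Set D = S: 527 - 2.5P = -233 + 7P.
760 = 9.5P, so P* = 80.
Q* = 527 − 2.5(80) = 327.

Q* = 327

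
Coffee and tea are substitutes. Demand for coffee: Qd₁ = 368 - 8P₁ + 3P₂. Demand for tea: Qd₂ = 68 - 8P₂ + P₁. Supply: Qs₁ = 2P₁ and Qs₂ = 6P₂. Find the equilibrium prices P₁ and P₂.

Market 1: 368 - 8P₁ + 3P₂ = 2P₁ → 10P₁ - 3P₂ = 368.
Market 2: 14P₂ - P₁ = 68.
Eliminating P₂: 14×(1) + 3×(2) gives 137P₁ = 5356, so P₁ = 5356/137.
Back-substitute into (2): P₂ = (68 + 1×5356/137) / 14 = 1048/137.

P₁ = 5356/137, P₂ = 1048/137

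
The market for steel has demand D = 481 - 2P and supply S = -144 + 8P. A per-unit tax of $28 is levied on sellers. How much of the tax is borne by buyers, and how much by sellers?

Buyers bear $22.4, sellers bear $5.6

Pre-tax equilibrium: P* = 62.5, Q* = 356.
Tax on sellers shifts supply to S = -144 + 8(P − 28) = -368 + 8P.
481 - 2P = -368 + 8P gives buyer price Pb = 84.9; sellers receive Ps = 84.9 − 28 = 56.9.
New quantity: Q = 481 − 2(84.9) = 311.2.
Buyer burden = 84.9 − 62.5 = 22.4; seller burden = 62.5 − 56.9 = 5.6.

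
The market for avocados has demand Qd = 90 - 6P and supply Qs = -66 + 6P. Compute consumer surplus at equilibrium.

Consumer surplus = 12

Equilibrium: 90 - 6P = -66 + 6P gives P* = 13, Q* = 12.
Demand choke price (Qd = 0): P = 15.
CS = ½(15 − 13)(12) = 12.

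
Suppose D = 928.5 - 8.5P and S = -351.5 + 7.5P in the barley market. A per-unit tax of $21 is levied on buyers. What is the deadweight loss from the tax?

Pre-tax equilibrium: P* = 80, Q* = 248.5.
Tax on buyers shifts demand to D = 928.5 − 8.5(P + 21) = 750 - 8.5P.
750 - 8.5P = -351.5 + 7.5P gives seller price Ps = 68.84375; buyers pay Pb = 68.84375 + 21 = 89.84375.
New quantity: Q = 928.5 − 8.5(89.84375) = 164.828125.
DWL = ½ × 21 × (248.5 − 164.828125) = 878.5546875.

Deadweight loss = 878.5546875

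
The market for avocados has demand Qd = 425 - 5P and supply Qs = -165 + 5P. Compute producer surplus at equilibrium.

Producer surplus = 1690

Equilibrium: 425 - 5P = -165 + 5P gives P* = 59, Q* = 130.
Supply starts at P = 33 (where Qs = 0).
PS = ½(59 − 33)(130) = 1690.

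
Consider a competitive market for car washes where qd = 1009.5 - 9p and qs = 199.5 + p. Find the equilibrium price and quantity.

Set qd = qs: 1009.5 - 9p = 199.5 + p.
810 = 10p, so p* = 81.
q* = 1009.5 − 9(81) = 280.5.

p* = 81, q* = 280.5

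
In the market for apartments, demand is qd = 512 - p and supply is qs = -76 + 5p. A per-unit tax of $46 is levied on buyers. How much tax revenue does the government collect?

Tax revenue = 51842/3

Pre-tax equilibrium: p* = 98, q* = 414.
Tax on buyers shifts demand to qd = 512 − 1(p + 46) = 466 - p.
466 - p = -76 + 5p gives seller price ps = 271/3; buyers pay pb = 271/3 + 46 = 409/3.
New quantity: q = 512 − 1(409/3) = 1127/3.
Revenue = 46 × 1127/3 = 51842/3.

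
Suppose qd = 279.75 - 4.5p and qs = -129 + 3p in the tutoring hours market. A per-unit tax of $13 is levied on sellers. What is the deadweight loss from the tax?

Pre-tax equilibrium: p* = 54.5, q* = 34.5.
Tax on sellers shifts supply to qs = -129 + 3(p − 13) = -168 + 3p.
279.75 - 4.5p = -168 + 3p gives buyer price pb = 59.7; sellers receive ps = 59.7 − 13 = 46.7.
New quantity: q = 279.75 − 4.5(59.7) = 11.1.
DWL = ½ × 13 × (34.5 − 11.1) = 152.1.

Deadweight loss = 152.1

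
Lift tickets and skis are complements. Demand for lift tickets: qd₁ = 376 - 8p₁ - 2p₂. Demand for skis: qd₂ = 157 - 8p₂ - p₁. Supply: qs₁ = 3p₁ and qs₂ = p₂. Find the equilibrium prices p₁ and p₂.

p₁ = 3070/97, p₂ = 1351/97

Market 1: 376 - 8p₁ - 2p₂ = 3p₁ → 11p₁ + 2p₂ = 376.
Market 2: 9p₂ + p₁ = 157.
Eliminating p₂: 9×(1) − 2×(2) gives 97p₁ = 3070, so p₁ = 3070/97.
Back-substitute into (2): p₂ = (157 − 1×3070/97) / 9 = 1351/97.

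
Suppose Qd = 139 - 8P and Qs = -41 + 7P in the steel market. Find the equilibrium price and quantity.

P* = 12, Q* = 43

Set Qd = Qs: 139 - 8P = -41 + 7P.
180 = 15P, so P* = 12.
Q* = 139 − 8(12) = 43.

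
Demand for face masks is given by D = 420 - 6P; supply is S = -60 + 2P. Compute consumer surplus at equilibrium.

Equilibrium: 420 - 6P = -60 + 2P gives P* = 60, Q* = 60.
Demand choke price (D = 0): P = 70.
CS = ½(70 − 60)(60) = 300.

Consumer surplus = 300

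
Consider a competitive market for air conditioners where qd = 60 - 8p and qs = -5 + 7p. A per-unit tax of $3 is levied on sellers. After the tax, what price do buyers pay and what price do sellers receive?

Buyers pay 86/15, sellers receive 41/15

Pre-tax equilibrium: p* = 13/3, q* = 76/3.
Tax on sellers shifts supply to qs = -5 + 7(p − 3) = -26 + 7p.
60 - 8p = -26 + 7p gives buyer price pb = 86/15; sellers receive ps = 86/15 − 3 = 41/15.
New quantity: q = 60 − 8(86/15) = 212/15.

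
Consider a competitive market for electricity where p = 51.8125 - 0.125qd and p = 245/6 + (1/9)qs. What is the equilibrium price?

Set the two price expressions equal: 51.8125 - 0.125q = 245/6 + (1/9)q.
527/48 = (17/72)q, so q* = 46.5.
p* = 51.8125 − (0.125)(46.5) = 46.

p* = 46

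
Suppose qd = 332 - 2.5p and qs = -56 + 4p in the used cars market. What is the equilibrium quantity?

Set qd = qs: 332 - 2.5p = -56 + 4p.
388 = 6.5p, so p* = 776/13.
q* = 332 − 2.5(776/13) = 2376/13.

q* = 2376/13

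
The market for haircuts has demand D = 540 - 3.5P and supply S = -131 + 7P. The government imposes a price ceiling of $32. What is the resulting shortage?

Equilibrium price would be P* = 1342/21, so the ceiling at 32 binds.
At P = 32: D = 540 − 3.5(32) = 428, S = -131 + 7(32) = 93.
Shortage = 428 − 93 = 335.

Shortage = 335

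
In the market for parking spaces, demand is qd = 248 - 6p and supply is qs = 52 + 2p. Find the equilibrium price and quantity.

Set qd = qs: 248 - 6p = 52 + 2p.
196 = 8p, so p* = 24.5.
q* = 248 − 6(24.5) = 101.

p* = 24.5, q* = 101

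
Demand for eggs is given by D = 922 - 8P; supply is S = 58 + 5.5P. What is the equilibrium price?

P* = 64

Set D = S: 922 - 8P = 58 + 5.5P.
864 = 13.5P, so P* = 64.
Q* = 922 − 8(64) = 410.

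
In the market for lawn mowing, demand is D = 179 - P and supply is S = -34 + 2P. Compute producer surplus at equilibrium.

Equilibrium: 179 - P = -34 + 2P gives P* = 71, Q* = 108.
Supply starts at P = 17 (where S = 0).
PS = ½(71 − 17)(108) = 2916.

Producer surplus = 2916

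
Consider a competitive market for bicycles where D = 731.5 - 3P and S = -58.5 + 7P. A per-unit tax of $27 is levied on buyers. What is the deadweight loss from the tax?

Pre-tax equilibrium: P* = 79, Q* = 494.5.
Tax on buyers shifts demand to D = 731.5 − 3(P + 27) = 650.5 - 3P.
650.5 - 3P = -58.5 + 7P gives seller price Ps = 70.9; buyers pay Pb = 70.9 + 27 = 97.9.
New quantity: Q = 731.5 − 3(97.9) = 437.8.
DWL = ½ × 27 × (494.5 − 437.8) = 765.45.

Deadweight loss = 765.45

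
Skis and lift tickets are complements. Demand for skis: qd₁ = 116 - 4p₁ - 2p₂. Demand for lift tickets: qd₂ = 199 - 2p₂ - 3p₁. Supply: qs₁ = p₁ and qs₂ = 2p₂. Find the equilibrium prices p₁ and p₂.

p₁ = 33/7, p₂ = 647/14

Market 1: 116 - 4p₁ - 2p₂ = p₁ → 5p₁ + 2p₂ = 116.
Market 2: 4p₂ + 3p₁ = 199.
Eliminating p₂: 4×(1) − 2×(2) gives 14p₁ = 66, so p₁ = 33/7.
Back-substitute into (2): p₂ = (199 − 3×33/7) / 4 = 647/14.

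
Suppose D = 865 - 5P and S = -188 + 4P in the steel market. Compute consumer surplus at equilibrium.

Consumer surplus = 7840

Equilibrium: 865 - 5P = -188 + 4P gives P* = 117, Q* = 280.
Demand choke price (D = 0): P = 173.
CS = ½(173 − 117)(280) = 7840.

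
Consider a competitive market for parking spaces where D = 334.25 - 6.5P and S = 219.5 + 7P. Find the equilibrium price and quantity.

Set D = S: 334.25 - 6.5P = 219.5 + 7P.
114.75 = 13.5P, so P* = 8.5.
Q* = 334.25 − 6.5(8.5) = 279.

P* = 8.5, Q* = 279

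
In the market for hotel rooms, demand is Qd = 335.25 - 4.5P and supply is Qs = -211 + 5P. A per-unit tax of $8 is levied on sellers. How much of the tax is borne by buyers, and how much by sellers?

Pre-tax equilibrium: P* = 57.5, Q* = 76.5.
Tax on sellers shifts supply to Qs = -211 + 5(P − 8) = -251 + 5P.
335.25 - 4.5P = -251 + 5P gives buyer price Pb = 2345/38; sellers receive Ps = 2345/38 − 8 = 2041/38.
New quantity: Q = 335.25 − 4.5(2345/38) = 2187/38.
Buyer burden = 2345/38 − 57.5 = 80/19; seller burden = 57.5 − 2041/38 = 72/19.

Buyers bear 80/19, sellers bear 72/19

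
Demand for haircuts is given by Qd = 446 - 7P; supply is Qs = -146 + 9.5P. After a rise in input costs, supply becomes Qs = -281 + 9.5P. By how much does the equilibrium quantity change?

ΔQ = -630/11

Original equilibrium: P* = 1184/33, Q* = 6430/33.
New equilibrium: 446 - 7P = -281 + 9.5P, so 727 = 16.5P and P' = 1454/33; Q' = 446 − 7(1454/33) = 4540/33.
Change in quantity: 4540/33 − 6430/33 = -630/11.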